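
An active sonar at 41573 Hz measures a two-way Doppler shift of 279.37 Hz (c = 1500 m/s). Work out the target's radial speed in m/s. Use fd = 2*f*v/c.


From fd = 2*f*v/c, v = c*fd/(2*f) = 1500 * 279.37 / (2*41573) = 5.04

5.04 m/s


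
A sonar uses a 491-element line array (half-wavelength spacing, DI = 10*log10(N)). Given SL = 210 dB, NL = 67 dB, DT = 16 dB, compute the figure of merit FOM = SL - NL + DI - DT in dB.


Step 1: DI = 10*log10(491) = 26.91 dB
Step 2: FOM = SL - NL + DI - DT = 210 - 67 + 26.91 - 16 = 153.91

153.91 dB


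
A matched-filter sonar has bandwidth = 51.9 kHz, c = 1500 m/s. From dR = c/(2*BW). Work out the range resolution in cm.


dR = c/(2*BW) = 1500 / (2 * 51.9e3) = 0.0145 m = 1.45 cm

1.45 cm


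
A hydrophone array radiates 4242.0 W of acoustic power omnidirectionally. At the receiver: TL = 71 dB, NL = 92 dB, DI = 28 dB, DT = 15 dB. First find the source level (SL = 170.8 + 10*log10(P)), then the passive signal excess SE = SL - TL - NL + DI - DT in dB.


Step 1: SL = 170.8 + 10*log10(4242.0) = 207.08 dB
Step 2: SE = SL - TL - NL + DI - DT = 207.08 - 71 - 92 + 28 - 15 = 57.08

57.08 dB


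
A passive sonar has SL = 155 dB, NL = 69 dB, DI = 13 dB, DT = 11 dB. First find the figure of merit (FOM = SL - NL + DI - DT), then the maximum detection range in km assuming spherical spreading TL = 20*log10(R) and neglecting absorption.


Step 1: FOM = SL - NL + DI - DT = 155 - 69 + 13 - 11 = 88 dB
Step 2: at max range FOM = TL = 20*log10(R), so R = 10^(88/20) = 25118.86 m = 25.12 km

25.12 km


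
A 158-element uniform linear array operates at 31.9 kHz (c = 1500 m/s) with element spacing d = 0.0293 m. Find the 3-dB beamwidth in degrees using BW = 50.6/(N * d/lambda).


Step 1: lambda = 1500/31900 = 0.04702 m
Step 2: d/lambda = 0.0293/0.04702 = 0.6231
Step 3: BW = 50.6/(N * d/lambda) = 50.6/(158 * 0.6231) = 0.51

0.51 deg


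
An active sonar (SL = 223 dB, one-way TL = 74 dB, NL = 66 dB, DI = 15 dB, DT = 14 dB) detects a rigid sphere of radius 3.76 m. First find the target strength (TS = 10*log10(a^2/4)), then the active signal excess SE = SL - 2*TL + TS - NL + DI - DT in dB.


Step 1: TS = 10*log10(3.76^2/4) = 5.48 dB
Step 2: SE = SL - 2*TL + TS - NL + DI - DT = 223 - 2*74 + (5.48) - 66 + 15 - 14 = 15.48

15.48 dB


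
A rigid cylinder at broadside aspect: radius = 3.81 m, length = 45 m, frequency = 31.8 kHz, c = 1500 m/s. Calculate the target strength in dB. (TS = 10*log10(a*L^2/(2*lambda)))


49.13 dB


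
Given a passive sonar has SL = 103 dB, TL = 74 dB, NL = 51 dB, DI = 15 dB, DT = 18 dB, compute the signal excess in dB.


-25 dB


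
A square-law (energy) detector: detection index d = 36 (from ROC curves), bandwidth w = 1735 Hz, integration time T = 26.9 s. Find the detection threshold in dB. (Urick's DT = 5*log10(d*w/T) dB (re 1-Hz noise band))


16.83 dB


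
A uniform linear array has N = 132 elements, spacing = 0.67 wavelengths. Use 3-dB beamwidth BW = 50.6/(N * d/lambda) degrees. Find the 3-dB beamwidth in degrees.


BW = 50.6 / (132 * 0.67) = 50.6 / 88.44 = 0.57

0.57 deg


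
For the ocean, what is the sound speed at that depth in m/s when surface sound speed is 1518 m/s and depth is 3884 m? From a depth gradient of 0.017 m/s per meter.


1584.028 m/s


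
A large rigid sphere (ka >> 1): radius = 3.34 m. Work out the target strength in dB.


TS = 10*log10(3.34^2 / 4) = 10*log10(2.7889) = 4.45

4.45 dB


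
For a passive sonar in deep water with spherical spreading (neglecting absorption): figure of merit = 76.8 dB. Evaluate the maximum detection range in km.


At max range FOM = TL, so 20*log10(R) = 76.8
R = 10^(76.8/20) = 6918.31 m = 6.92 km

6.92 km


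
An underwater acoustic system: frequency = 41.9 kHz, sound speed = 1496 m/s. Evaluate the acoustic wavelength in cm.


3.57 cm


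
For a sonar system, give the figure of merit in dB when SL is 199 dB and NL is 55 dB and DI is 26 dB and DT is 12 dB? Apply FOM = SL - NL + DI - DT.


FOM = SL - NL + DI - DT = 199 - 55 + 26 - 12 = 158

158 dB


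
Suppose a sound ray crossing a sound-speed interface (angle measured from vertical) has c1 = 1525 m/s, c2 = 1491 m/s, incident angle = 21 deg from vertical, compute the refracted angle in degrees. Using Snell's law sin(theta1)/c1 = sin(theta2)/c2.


sin(theta2) = (c2/c1)*sin(theta1) = (1491/1525)*sin(21 deg) = 0.35038
theta2 = arcsin(0.35038) = 20.51

20.51 deg


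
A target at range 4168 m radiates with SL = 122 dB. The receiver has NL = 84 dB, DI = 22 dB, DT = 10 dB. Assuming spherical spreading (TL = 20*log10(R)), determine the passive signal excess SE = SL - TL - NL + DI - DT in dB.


-22.4 dB


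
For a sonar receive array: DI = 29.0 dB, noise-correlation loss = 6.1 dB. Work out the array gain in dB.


22.9 dB


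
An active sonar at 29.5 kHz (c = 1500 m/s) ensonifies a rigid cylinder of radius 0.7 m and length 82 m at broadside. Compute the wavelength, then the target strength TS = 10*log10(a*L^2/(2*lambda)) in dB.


Step 1: lambda = c/f = 1500/29500 = 0.05085 m
Step 2: TS = 10*log10(a*L^2/(2*lambda)) = 10*log10(0.7*82^2/(2*0.05085)) = 46.65

46.65 dB


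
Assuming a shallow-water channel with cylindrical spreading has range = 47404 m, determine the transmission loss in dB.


46.76 dB


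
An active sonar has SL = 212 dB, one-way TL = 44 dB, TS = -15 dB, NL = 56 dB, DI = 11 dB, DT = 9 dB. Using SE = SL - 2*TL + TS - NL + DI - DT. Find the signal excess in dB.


55 dB


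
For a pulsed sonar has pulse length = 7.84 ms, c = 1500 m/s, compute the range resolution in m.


dR = c*tau/2 = 1500 * 7.84e-3 / 2 = 5.88

5.88 m


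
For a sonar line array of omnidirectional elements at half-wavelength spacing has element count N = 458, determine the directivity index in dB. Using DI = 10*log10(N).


DI = 10*log10(458) = 26.61

26.61 dB


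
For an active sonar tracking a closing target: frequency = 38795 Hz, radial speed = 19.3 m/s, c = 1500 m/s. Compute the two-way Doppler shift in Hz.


fd = 2*f*v/c = 2 * 38795 * 19.3 / 1500 = 998.32

998.32 Hz


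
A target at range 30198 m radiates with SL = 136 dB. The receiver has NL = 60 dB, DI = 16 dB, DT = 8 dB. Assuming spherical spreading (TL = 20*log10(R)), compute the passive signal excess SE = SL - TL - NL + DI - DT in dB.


-5.6 dB


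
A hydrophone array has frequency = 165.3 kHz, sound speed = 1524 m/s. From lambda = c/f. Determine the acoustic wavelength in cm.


lambda = c/f = 1524 / 165300 = 0.0092 m = 0.92 cm

0.92 cm


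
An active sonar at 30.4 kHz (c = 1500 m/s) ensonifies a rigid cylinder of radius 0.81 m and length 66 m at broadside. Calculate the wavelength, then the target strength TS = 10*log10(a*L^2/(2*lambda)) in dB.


Step 1: lambda = c/f = 1500/30400 = 0.04934 m
Step 2: TS = 10*log10(a*L^2/(2*lambda)) = 10*log10(0.81*66^2/(2*0.04934)) = 45.53

45.53 dB


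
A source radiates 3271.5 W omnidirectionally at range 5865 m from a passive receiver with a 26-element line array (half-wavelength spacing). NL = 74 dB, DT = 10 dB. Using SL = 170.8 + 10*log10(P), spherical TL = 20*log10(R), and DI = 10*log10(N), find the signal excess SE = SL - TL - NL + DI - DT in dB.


Step 1: SL = 170.8 + 10*log10(3271.5) = 205.95 dB
Step 2: TL = 20*log10(5865) = 75.37 dB
Step 3: DI = 10*log10(26) = 14.15 dB
Step 4: SE = SL - TL - NL + DI - DT = 205.95 - 75.37 - 74 + 14.15 - 10 = 60.73

60.73 dB


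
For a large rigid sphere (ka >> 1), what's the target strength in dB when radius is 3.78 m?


TS = 10*log10(3.78^2 / 4) = 10*log10(3.5721) = 5.53

5.53 dB


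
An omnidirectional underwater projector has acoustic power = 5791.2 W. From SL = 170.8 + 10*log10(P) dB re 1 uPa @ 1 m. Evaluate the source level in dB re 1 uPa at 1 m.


SL = 170.8 + 10*log10(5791.2) = 170.8 + 37.63 = 208.43

208.43 dB


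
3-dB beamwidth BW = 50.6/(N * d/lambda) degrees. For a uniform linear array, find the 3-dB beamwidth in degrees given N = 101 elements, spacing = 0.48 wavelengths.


1.04 deg


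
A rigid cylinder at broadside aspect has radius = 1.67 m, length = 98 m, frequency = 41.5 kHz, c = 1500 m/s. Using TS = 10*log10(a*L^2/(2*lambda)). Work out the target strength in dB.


lambda = 1500/41500 = 0.03614 m
TS = 10*log10(1.67*98^2/(2*0.03614)) = 53.46

53.46 dB


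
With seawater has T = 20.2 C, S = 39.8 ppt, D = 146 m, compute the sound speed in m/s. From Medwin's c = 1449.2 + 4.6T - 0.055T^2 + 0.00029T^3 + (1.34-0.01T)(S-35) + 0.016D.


1529.87 m/s


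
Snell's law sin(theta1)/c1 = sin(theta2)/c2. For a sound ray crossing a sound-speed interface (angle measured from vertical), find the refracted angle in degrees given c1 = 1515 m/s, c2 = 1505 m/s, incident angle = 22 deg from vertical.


sin(theta2) = (c2/c1)*sin(theta1) = (1505/1515)*sin(22 deg) = 0.37213
theta2 = arcsin(0.37213) = 21.85

21.85 deg


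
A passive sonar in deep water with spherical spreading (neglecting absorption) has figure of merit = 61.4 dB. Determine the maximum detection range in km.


At max range FOM = TL, so 20*log10(R) = 61.4
R = 10^(61.4/20) = 1174.9 m = 1.17 km

1.17 km


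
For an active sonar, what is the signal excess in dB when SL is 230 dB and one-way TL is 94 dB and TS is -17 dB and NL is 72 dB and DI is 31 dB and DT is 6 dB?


-22 dB


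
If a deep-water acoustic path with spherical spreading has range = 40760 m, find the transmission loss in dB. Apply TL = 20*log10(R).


92.2 dB


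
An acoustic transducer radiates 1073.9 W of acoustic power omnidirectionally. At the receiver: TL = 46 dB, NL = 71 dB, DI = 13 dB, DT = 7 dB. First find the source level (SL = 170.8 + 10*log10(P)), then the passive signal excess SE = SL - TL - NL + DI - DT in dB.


Step 1: SL = 170.8 + 10*log10(1073.9) = 201.11 dB
Step 2: SE = SL - TL - NL + DI - DT = 201.11 - 46 - 71 + 13 - 7 = 90.11

90.11 dB


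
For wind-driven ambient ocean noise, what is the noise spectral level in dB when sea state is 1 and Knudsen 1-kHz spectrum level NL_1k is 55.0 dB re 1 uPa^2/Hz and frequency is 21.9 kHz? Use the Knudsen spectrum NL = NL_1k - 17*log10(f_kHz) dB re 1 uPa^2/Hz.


NL = NL_1k - 17*log10(f_kHz) = 55.0 - 17*log10(21.9) = 55.0 - (22.79) = 32.21

32.21 dB


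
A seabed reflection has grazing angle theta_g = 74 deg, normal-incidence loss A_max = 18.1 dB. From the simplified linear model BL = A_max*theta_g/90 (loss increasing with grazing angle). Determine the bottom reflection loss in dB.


BL = A_max * theta_g / 90 = 18.1 * 74 / 90 = 14.88

14.88 dB


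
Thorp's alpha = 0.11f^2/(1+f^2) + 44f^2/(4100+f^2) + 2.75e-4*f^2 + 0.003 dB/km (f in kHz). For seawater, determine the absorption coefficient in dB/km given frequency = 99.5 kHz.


33.95 dB/km


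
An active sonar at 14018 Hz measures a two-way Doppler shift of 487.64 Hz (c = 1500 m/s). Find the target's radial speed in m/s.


26.09 m/s


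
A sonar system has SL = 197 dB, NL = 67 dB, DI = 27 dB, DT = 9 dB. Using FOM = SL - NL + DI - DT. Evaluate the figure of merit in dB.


FOM = SL - NL + DI - DT = 197 - 67 + 27 - 9 = 148

148 dB


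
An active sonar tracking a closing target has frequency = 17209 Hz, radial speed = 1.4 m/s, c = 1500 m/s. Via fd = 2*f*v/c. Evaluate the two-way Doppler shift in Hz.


32.12 Hz


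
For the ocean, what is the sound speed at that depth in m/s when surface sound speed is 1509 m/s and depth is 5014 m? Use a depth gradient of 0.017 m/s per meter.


1594.238 m/s


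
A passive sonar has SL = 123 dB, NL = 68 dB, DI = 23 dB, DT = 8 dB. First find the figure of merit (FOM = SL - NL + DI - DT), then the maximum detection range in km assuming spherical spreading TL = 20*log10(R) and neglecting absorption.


Step 1: FOM = SL - NL + DI - DT = 123 - 68 + 23 - 8 = 70 dB
Step 2: at max range FOM = TL = 20*log10(R), so R = 10^(70/20) = 3162.28 m = 3.16 km

3.16 km


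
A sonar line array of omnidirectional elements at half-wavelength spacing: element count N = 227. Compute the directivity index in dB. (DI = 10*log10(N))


DI = 10*log10(227) = 23.56

23.56 dB


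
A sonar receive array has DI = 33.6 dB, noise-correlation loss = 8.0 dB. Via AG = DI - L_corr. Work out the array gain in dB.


AG = DI - L_corr = 33.6 - 8.0 = 25.6

25.6 dB


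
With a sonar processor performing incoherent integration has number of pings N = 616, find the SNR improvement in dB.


Gain = 5*log10(616) = 13.95

13.95 dB


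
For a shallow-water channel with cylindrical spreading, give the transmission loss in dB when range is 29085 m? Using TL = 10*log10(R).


TL = 10*log10(29085) = 44.64

44.64 dB


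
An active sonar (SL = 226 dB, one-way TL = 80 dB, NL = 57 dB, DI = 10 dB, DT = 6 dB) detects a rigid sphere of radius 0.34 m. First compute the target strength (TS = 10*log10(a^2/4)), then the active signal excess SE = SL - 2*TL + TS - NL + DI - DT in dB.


Step 1: TS = 10*log10(0.34^2/4) = -15.39 dB
Step 2: SE = SL - 2*TL + TS - NL + DI - DT = 226 - 2*80 + (-15.39) - 57 + 10 - 6 = -2.39

-2.39 dB


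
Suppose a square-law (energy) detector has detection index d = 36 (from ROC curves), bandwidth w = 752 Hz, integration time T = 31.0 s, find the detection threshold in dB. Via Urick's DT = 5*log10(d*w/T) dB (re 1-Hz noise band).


DT = 5*log10(d*w/T) = 5*log10(36 * 752 / 31.0) = 5*log10(873.29) = 14.71

14.71 dB


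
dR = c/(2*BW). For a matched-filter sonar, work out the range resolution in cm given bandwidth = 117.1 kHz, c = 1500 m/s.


dR = c/(2*BW) = 1500 / (2 * 117.1e3) = 0.0064 m = 0.64 cm

0.64 cm


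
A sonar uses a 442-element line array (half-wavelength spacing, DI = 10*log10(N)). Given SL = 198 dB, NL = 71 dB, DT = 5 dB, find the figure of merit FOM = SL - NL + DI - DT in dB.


148.45 dB


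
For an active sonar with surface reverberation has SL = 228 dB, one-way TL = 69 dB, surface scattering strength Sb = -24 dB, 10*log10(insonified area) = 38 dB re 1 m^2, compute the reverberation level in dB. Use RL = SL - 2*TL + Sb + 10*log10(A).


104 dB


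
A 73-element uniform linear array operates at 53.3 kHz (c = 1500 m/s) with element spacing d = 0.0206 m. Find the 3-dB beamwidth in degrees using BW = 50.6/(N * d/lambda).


Step 1: lambda = 1500/53300 = 0.02814 m
Step 2: d/lambda = 0.0206/0.02814 = 0.7321
Step 3: BW = 50.6/(N * d/lambda) = 50.6/(73 * 0.7321) = 0.95

0.95 deg


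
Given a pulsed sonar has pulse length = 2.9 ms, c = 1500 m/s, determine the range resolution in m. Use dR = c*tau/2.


2.175 m


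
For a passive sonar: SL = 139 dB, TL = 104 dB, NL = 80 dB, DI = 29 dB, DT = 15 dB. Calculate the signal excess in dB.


SE = SL - TL - NL + DI - DT = 139 - 104 - 80 + 29 - 15 = -31

-31 dB


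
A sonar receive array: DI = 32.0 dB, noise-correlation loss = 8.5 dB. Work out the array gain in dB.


AG = DI - L_corr = 32.0 - 8.5 = 23.5

23.5 dB


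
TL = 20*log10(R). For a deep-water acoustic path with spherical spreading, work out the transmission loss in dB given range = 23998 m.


87.6 dB


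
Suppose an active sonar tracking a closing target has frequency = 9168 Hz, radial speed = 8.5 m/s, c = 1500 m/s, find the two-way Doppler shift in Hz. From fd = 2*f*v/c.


fd = 2*f*v/c = 2 * 9168 * 8.5 / 1500 = 103.9

103.9 Hz


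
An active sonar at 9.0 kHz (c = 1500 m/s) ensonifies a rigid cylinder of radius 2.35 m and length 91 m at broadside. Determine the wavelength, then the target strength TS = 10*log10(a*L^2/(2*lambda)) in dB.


Step 1: lambda = c/f = 1500/9000 = 0.16667 m
Step 2: TS = 10*log10(a*L^2/(2*lambda)) = 10*log10(2.35*91^2/(2*0.16667)) = 47.66

47.66 dB


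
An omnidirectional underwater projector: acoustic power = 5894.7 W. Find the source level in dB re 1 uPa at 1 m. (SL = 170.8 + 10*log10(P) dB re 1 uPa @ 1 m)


208.5 dB


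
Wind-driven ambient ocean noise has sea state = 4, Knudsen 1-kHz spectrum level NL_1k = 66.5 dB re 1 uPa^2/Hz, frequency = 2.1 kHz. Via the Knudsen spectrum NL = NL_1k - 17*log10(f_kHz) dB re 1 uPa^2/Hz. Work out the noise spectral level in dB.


NL = NL_1k - 17*log10(f_kHz) = 66.5 - 17*log10(2.1) = 66.5 - (5.48) = 61.02

61.02 dB


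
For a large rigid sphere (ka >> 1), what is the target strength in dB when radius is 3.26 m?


TS = 10*log10(3.26^2 / 4) = 10*log10(2.6569) = 4.24

4.24 dB


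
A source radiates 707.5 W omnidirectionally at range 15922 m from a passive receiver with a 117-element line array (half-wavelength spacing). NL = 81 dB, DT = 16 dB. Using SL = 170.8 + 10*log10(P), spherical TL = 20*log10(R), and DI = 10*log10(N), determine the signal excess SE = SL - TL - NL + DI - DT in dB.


38.94 dB


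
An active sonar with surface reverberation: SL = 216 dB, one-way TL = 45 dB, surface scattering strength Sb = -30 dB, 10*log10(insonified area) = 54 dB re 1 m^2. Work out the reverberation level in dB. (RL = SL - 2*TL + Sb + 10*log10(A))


RL = SL - 2*TL + Sb + 10*log10(A) = 216 - 2*45 + (-30) + 54 = 150

150 dB


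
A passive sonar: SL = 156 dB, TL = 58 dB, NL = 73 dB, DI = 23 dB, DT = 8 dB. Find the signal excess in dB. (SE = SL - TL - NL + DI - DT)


SE = SL - TL - NL + DI - DT = 156 - 58 - 73 + 23 - 8 = 40

40 dB


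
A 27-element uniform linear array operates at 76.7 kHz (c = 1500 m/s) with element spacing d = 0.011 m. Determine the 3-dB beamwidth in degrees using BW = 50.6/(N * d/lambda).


Step 1: lambda = 1500/76700 = 0.01956 m
Step 2: d/lambda = 0.011/0.01956 = 0.5624
Step 3: BW = 50.6/(N * d/lambda) = 50.6/(27 * 0.5624) = 3.33

3.33 deg


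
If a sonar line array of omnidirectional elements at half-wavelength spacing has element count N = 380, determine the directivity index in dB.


DI = 10*log10(380) = 25.8

25.8 dB


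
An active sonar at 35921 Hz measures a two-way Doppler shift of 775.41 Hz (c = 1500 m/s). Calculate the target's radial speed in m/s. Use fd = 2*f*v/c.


From fd = 2*f*v/c, v = c*fd/(2*f) = 1500 * 775.41 / (2*35921) = 16.19

16.19 m/s


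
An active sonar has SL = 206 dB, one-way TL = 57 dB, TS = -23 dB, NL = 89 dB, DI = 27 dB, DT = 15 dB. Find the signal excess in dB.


-8 dB


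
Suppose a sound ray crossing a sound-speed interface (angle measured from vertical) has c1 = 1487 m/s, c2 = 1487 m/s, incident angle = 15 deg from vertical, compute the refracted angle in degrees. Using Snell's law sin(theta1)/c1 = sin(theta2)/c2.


sin(theta2) = (c2/c1)*sin(theta1) = (1487/1487)*sin(15 deg) = 0.25882
theta2 = arcsin(0.25882) = 15.0

15.0 deg


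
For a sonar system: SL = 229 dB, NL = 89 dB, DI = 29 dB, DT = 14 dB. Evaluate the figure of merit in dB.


FOM = SL - NL + DI - DT = 229 - 89 + 29 - 14 = 155

155 dB


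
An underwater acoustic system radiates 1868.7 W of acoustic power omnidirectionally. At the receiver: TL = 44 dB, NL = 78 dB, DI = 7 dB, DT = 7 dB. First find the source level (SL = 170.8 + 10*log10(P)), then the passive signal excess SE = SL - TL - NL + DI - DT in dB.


Step 1: SL = 170.8 + 10*log10(1868.7) = 203.52 dB
Step 2: SE = SL - TL - NL + DI - DT = 203.52 - 44 - 78 + 7 - 7 = 81.52

81.52 dB


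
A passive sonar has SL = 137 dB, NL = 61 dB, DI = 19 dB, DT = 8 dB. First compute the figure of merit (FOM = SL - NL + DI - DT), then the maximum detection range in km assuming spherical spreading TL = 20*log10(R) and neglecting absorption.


Step 1: FOM = SL - NL + DI - DT = 137 - 61 + 19 - 8 = 87 dB
Step 2: at max range FOM = TL = 20*log10(R), so R = 10^(87/20) = 22387.21 m = 22.39 km

22.39 km


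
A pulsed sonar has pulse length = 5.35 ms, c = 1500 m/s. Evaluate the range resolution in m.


4.0125 m


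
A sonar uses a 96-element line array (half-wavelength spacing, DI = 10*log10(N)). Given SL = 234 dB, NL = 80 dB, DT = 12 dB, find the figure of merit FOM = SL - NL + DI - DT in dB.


161.82 dB


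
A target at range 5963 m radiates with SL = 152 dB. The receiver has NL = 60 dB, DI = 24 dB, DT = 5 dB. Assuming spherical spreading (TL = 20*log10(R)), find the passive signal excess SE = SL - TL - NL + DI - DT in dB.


Step 1: TL = 20*log10(5963) = 75.51 dB
Step 2: SE = 152 - 75.51 - 60 + 24 - 5 = 35.49

35.49 dB


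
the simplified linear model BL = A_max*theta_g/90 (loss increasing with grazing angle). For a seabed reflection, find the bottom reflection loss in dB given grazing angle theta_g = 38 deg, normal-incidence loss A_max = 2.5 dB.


1.06 dB


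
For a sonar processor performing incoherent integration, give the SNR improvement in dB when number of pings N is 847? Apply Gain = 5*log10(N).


Gain = 5*log10(847) = 14.64

14.64 dB


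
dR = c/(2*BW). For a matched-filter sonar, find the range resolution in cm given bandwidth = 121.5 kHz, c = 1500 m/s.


0.62 cm


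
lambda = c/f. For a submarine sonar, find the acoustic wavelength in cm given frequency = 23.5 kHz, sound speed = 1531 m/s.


lambda = c/f = 1531 / 23500 = 0.0651 m = 6.51 cm

6.51 cm


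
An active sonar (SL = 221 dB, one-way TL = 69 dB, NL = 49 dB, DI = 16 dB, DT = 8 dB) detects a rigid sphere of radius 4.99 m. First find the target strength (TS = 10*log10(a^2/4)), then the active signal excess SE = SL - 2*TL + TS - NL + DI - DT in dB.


Step 1: TS = 10*log10(4.99^2/4) = 7.94 dB
Step 2: SE = SL - 2*TL + TS - NL + DI - DT = 221 - 2*69 + (7.94) - 49 + 16 - 8 = 49.94

49.94 dB


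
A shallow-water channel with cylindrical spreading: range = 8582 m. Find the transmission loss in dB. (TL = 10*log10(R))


TL = 10*log10(8582) = 39.34

39.34 dB


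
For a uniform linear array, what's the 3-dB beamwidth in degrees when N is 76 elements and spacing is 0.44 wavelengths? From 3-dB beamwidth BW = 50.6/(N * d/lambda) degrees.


1.51 deg


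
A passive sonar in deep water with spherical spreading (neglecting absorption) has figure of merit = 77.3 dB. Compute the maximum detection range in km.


At max range FOM = TL, so 20*log10(R) = 77.3
R = 10^(77.3/20) = 7328.25 m = 7.33 km

7.33 km


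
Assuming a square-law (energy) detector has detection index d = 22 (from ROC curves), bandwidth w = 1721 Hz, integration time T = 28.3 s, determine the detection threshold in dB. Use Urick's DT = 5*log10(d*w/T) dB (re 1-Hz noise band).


DT = 5*log10(d*w/T) = 5*log10(22 * 1721 / 28.3) = 5*log10(1337.88) = 15.63

15.63 dB


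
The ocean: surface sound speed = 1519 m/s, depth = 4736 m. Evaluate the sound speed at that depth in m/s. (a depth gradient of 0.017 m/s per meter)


1599.512 m/s


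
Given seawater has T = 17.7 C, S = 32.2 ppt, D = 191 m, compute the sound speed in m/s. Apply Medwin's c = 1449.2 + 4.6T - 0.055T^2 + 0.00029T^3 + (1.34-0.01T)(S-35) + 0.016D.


1514.8 m/s


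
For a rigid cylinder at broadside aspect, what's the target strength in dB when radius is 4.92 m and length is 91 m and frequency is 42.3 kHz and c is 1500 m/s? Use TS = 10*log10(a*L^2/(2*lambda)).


57.59 dB


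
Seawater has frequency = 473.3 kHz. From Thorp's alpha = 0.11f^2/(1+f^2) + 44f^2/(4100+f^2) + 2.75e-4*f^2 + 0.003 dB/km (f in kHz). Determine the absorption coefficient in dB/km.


104.926 dB/km


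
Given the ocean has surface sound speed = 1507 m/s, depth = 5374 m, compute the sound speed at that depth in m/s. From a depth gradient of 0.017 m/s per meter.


c = 1507 + 0.017 * 5374 = 1598.358

1598.358 m/s


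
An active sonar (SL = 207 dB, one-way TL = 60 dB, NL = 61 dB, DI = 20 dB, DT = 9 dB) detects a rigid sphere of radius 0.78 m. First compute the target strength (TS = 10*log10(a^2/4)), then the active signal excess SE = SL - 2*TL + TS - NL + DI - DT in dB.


Step 1: TS = 10*log10(0.78^2/4) = -8.18 dB
Step 2: SE = SL - 2*TL + TS - NL + DI - DT = 207 - 2*60 + (-8.18) - 61 + 20 - 9 = 28.82

28.82 dB


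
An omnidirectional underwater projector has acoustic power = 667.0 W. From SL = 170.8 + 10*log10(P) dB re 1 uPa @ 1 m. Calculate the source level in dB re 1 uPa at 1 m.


SL = 170.8 + 10*log10(667.0) = 170.8 + 28.24 = 199.04

199.04 dB


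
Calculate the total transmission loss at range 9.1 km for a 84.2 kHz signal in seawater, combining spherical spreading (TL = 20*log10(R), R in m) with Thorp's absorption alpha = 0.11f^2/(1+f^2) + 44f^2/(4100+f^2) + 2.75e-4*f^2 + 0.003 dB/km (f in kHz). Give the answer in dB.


Step 1 (Thorp): alpha = 0.11*7089.64/(1+7089.64) + 44*7089.64/(4100+7089.64) + 2.75e-4*7089.64 + 0.003 = 29.9406 dB/km
Step 2: TL_spread = 20*log10(9100) = 79.18 dB
Step 3: TL_abs = alpha*R = 29.9406 * 9.1 = 272.46 dB
Step 4: TL_total = 79.18 + 272.46 = 351.64

351.64 dB


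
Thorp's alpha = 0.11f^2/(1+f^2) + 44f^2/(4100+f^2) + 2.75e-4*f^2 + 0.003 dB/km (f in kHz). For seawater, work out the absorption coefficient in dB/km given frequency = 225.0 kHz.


f^2 = 50625.0
alpha = 0.11*50625.0/(1+50625.0) + 44*50625.0/(4100+50625.0) + 2.75e-4*50625.0 + 0.003 = 54.738

54.738 dB/km


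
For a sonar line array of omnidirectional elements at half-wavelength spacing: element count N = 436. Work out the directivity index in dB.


26.39 dB


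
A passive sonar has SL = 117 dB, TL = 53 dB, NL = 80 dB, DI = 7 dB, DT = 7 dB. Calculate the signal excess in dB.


SE = SL - TL - NL + DI - DT = 117 - 53 - 80 + 7 - 7 = -16

-16 dB


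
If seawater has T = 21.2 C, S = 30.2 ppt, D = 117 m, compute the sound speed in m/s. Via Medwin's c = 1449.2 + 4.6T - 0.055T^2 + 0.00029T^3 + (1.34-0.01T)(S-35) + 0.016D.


c = 1449.2 + 4.6*21.2 - 0.055*21.2^2 + 0.00029*21.2^3 + (1.34 - 0.01*21.2)*(30.2 - 35) + 0.016*117 = 1521.22

1521.22 m/s


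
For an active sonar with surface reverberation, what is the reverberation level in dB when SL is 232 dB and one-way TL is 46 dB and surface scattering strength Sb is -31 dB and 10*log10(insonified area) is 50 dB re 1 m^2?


159 dB


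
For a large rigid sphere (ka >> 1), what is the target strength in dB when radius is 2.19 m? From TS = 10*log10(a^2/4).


0.79 dB


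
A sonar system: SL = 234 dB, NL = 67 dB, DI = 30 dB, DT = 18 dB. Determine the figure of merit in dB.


179 dB


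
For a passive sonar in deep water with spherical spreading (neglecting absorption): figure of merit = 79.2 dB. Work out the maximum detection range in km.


9.12 km


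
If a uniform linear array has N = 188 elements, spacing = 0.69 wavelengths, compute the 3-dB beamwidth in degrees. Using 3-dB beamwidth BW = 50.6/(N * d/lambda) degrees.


0.39 deg


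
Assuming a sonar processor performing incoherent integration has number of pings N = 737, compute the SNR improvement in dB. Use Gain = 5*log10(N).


Gain = 5*log10(737) = 14.34

14.34 dB


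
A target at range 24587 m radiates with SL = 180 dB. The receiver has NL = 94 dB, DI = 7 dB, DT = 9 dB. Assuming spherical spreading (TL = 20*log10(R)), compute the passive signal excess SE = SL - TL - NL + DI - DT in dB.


-3.81 dB


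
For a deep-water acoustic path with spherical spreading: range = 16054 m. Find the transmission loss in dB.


84.11 dB


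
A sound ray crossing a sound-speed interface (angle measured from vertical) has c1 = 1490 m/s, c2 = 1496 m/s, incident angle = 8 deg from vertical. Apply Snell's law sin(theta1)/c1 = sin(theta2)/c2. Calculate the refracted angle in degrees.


sin(theta2) = (c2/c1)*sin(theta1) = (1496/1490)*sin(8 deg) = 0.13973
theta2 = arcsin(0.13973) = 8.03

8.03 deg


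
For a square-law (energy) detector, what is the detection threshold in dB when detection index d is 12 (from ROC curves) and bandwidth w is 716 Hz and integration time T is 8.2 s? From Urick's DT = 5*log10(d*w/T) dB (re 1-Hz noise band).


DT = 5*log10(d*w/T) = 5*log10(12 * 716 / 8.2) = 5*log10(1047.8) = 15.1

15.1 dB


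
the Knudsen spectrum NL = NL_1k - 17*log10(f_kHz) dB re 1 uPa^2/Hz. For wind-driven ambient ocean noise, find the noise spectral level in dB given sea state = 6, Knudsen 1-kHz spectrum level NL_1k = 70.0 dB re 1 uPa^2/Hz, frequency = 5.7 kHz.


57.15 dB


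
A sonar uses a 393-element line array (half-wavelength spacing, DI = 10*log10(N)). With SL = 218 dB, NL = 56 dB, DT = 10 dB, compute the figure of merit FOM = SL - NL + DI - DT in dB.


Step 1: DI = 10*log10(393) = 25.94 dB
Step 2: FOM = SL - NL + DI - DT = 218 - 56 + 25.94 - 10 = 177.94

177.94 dB


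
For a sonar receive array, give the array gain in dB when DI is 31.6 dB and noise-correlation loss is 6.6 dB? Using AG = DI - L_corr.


25.0 dB


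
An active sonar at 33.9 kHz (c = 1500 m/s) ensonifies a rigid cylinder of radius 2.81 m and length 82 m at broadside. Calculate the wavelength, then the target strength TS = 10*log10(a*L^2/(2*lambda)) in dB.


Step 1: lambda = c/f = 1500/33900 = 0.04425 m
Step 2: TS = 10*log10(a*L^2/(2*lambda)) = 10*log10(2.81*82^2/(2*0.04425)) = 53.29

53.29 dB


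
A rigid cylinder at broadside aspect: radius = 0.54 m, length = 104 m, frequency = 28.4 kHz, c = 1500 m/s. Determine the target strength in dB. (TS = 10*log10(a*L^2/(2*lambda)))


lambda = 1500/28400 = 0.05282 m
TS = 10*log10(0.54*104^2/(2*0.05282)) = 47.43

47.43 dB


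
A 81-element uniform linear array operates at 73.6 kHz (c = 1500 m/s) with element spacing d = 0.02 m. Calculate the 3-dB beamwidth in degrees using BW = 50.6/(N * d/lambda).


Step 1: lambda = 1500/73600 = 0.02038 m
Step 2: d/lambda = 0.02/0.02038 = 0.9814
Step 3: BW = 50.6/(N * d/lambda) = 50.6/(81 * 0.9814) = 0.64

0.64 deg


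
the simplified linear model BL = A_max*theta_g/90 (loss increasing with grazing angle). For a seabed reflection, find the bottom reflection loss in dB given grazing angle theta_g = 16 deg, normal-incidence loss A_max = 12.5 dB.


BL = A_max * theta_g / 90 = 12.5 * 16 / 90 = 2.22

2.22 dB


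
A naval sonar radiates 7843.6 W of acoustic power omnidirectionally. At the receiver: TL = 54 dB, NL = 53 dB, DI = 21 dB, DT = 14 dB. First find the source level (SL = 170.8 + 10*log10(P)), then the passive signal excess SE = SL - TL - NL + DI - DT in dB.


Step 1: SL = 170.8 + 10*log10(7843.6) = 209.75 dB
Step 2: SE = SL - TL - NL + DI - DT = 209.75 - 54 - 53 + 21 - 14 = 109.75

109.75 dB


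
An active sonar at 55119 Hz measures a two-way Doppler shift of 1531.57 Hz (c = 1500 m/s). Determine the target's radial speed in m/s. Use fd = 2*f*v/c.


From fd = 2*f*v/c, v = c*fd/(2*f) = 1500 * 1531.57 / (2*55119) = 20.84

20.84 m/s


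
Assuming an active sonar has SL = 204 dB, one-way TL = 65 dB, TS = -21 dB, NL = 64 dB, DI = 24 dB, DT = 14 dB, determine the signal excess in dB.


SE = SL - 2*TL + TS - NL + DI - DT = 204 - 2*65 + (-21) - 64 + 24 - 14 = -1

-1 dB


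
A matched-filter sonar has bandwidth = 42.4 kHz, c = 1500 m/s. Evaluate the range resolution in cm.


1.77 cm


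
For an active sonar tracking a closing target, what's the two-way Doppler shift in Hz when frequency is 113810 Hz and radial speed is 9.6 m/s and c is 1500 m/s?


fd = 2*f*v/c = 2 * 113810 * 9.6 / 1500 = 1456.77

1456.77 Hz


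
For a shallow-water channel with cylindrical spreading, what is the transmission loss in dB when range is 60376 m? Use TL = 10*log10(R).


47.81 dB


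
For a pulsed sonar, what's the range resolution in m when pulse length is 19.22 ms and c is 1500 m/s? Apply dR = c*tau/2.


dR = c*tau/2 = 1500 * 19.22e-3 / 2 = 14.415

14.415 m


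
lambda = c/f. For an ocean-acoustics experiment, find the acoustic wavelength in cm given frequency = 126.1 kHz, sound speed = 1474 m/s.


lambda = c/f = 1474 / 126100 = 0.0117 m = 1.17 cm

1.17 cm


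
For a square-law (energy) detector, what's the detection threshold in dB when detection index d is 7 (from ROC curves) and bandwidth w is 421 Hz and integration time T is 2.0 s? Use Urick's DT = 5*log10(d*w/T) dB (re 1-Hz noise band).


DT = 5*log10(d*w/T) = 5*log10(7 * 421 / 2.0) = 5*log10(1473.5) = 15.84

15.84 dB


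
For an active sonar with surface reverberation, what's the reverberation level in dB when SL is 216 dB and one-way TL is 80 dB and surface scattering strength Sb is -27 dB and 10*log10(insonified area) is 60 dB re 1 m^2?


89 dB


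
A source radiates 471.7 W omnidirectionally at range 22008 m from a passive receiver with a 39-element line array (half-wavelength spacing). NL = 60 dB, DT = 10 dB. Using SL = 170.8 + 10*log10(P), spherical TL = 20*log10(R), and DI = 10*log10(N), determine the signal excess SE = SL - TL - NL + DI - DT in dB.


Step 1: SL = 170.8 + 10*log10(471.7) = 197.54 dB
Step 2: TL = 20*log10(22008) = 86.85 dB
Step 3: DI = 10*log10(39) = 15.91 dB
Step 4: SE = SL - TL - NL + DI - DT = 197.54 - 86.85 - 60 + 15.91 - 10 = 56.6

56.6 dB


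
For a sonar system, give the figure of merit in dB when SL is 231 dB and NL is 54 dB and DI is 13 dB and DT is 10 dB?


180 dB


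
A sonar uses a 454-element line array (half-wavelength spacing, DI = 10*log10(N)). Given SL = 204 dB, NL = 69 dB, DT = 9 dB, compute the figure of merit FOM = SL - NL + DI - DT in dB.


Step 1: DI = 10*log10(454) = 26.57 dB
Step 2: FOM = SL - NL + DI - DT = 204 - 69 + 26.57 - 9 = 152.57

152.57 dB


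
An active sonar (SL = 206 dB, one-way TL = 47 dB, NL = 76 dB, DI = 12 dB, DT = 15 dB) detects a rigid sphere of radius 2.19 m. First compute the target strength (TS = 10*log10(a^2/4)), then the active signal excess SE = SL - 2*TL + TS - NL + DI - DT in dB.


Step 1: TS = 10*log10(2.19^2/4) = 0.79 dB
Step 2: SE = SL - 2*TL + TS - NL + DI - DT = 206 - 2*47 + (0.79) - 76 + 12 - 15 = 33.79

33.79 dB


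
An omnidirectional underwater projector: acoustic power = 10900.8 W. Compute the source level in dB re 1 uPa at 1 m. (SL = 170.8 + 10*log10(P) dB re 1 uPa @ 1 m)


SL = 170.8 + 10*log10(10900.8) = 170.8 + 40.37 = 211.17

211.17 dB


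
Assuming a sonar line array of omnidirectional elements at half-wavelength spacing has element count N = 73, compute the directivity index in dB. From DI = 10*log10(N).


DI = 10*log10(73) = 18.63

18.63 dB


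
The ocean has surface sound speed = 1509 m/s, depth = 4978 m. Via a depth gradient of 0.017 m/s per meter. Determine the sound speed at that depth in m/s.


c = 1509 + 0.017 * 4978 = 1593.626

1593.626 m/s


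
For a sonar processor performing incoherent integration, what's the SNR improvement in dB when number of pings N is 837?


Gain = 5*log10(837) = 14.61

14.61 dB


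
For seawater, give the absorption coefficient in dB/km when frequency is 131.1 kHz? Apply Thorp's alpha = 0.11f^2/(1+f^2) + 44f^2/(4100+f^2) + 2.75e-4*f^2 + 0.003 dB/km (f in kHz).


40.365 dB/km


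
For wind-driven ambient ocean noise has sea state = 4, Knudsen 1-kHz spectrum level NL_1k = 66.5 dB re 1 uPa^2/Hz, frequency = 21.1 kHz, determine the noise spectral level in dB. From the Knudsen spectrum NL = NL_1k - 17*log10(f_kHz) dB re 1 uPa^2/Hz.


NL = NL_1k - 17*log10(f_kHz) = 66.5 - 17*log10(21.1) = 66.5 - (22.51) = 43.99

43.99 dB


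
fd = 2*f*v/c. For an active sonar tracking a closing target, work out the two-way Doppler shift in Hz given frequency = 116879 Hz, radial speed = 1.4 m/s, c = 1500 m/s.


218.17 Hz


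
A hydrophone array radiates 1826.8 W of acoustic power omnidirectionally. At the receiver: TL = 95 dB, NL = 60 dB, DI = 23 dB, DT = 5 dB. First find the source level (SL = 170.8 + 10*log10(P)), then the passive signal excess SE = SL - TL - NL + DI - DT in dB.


Step 1: SL = 170.8 + 10*log10(1826.8) = 203.42 dB
Step 2: SE = SL - TL - NL + DI - DT = 203.42 - 95 - 60 + 23 - 5 = 66.42

66.42 dB


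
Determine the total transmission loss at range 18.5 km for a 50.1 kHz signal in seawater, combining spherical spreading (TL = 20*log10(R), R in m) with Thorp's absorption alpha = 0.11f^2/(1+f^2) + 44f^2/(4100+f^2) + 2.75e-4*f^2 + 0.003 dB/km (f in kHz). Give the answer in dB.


Step 1 (Thorp): alpha = 0.11*2510.01/(1+2510.01) + 44*2510.01/(4100+2510.01) + 2.75e-4*2510.01 + 0.003 = 17.5113 dB/km
Step 2: TL_spread = 20*log10(18500) = 85.34 dB
Step 3: TL_abs = alpha*R = 17.5113 * 18.5 = 323.96 dB
Step 4: TL_total = 85.34 + 323.96 = 409.3

409.3 dB


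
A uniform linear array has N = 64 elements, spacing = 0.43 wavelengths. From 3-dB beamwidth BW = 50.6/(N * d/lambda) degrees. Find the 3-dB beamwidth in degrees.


1.84 deg


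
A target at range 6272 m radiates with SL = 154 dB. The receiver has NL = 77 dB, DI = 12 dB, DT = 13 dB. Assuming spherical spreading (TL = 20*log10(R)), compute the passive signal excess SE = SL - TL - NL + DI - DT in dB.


Step 1: TL = 20*log10(6272) = 75.95 dB
Step 2: SE = 154 - 75.95 - 77 + 12 - 13 = 0.05

0.05 dB


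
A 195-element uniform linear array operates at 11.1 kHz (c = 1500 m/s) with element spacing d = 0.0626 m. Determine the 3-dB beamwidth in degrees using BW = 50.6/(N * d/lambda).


Step 1: lambda = 1500/11100 = 0.13514 m
Step 2: d/lambda = 0.0626/0.13514 = 0.4632
Step 3: BW = 50.6/(N * d/lambda) = 50.6/(195 * 0.4632) = 0.56

0.56 deg


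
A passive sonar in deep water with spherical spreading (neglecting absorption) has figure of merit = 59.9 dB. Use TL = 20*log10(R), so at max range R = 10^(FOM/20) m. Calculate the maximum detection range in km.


0.99 km


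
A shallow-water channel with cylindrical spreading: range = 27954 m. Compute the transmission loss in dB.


44.46 dB


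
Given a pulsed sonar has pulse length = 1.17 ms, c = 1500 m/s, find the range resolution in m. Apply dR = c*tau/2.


dR = c*tau/2 = 1500 * 1.17e-3 / 2 = 0.8775

0.8775 m


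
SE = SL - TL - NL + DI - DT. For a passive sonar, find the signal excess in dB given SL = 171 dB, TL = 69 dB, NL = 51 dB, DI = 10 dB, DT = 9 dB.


52 dB


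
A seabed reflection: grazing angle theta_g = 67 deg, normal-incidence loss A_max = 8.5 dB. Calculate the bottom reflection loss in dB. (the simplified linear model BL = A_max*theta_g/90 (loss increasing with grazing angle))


BL = A_max * theta_g / 90 = 8.5 * 67 / 90 = 6.33

6.33 dB


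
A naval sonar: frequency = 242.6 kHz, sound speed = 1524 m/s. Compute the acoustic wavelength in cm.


lambda = c/f = 1524 / 242600 = 0.0063 m = 0.63 cm

0.63 cm


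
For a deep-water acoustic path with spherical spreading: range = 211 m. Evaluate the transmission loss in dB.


46.49 dB


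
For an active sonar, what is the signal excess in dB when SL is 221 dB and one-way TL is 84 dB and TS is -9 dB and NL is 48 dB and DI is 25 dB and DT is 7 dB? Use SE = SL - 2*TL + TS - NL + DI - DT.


SE = SL - 2*TL + TS - NL + DI - DT = 221 - 2*84 + (-9) - 48 + 25 - 7 = 14

14 dB


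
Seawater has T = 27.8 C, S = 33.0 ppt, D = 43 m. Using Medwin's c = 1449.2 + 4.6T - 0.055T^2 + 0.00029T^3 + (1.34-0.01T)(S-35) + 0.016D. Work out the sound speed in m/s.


1539.37 m/s


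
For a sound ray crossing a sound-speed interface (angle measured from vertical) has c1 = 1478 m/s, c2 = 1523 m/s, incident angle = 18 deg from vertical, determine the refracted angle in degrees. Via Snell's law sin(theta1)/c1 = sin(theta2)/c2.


sin(theta2) = (c2/c1)*sin(theta1) = (1523/1478)*sin(18 deg) = 0.31843
theta2 = arcsin(0.31843) = 18.57

18.57 deg


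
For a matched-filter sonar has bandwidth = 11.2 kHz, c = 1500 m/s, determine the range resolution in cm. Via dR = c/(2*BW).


6.7 cm


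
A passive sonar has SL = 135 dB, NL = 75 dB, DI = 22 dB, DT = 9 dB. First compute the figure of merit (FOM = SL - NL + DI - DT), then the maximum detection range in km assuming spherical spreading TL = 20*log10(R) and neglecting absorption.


Step 1: FOM = SL - NL + DI - DT = 135 - 75 + 22 - 9 = 73 dB
Step 2: at max range FOM = TL = 20*log10(R), so R = 10^(73/20) = 4466.84 m = 4.47 km

4.47 km


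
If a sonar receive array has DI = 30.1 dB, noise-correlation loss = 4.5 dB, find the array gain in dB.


AG = DI - L_corr = 30.1 - 4.5 = 25.6

25.6 dB


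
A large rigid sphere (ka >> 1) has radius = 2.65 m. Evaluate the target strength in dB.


2.44 dB
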